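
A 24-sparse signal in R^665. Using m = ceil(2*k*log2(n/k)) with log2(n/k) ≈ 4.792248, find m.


log2(n/k) = log2(665/24) ≈ 4.792248.
2*k*log2(n/k) ≈ 2*24*4.792248 = 230.027904.
m = ceil(230.027904) = 231.

231


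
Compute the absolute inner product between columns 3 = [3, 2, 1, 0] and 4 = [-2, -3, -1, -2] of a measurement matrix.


Inner product: 3*-2 + 2*-3 + 1*-1 + 0*-2
Products: [-6, -6, -1, 0]
Sum = -13.
|dot| = 13.

13


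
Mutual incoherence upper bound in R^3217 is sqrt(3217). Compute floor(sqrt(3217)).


56^2 = 3136 <= 3217 < 3249 = 57^2, so 56 <= sqrt(3217) < 57.
floor(sqrt(3217)) = 56.

56


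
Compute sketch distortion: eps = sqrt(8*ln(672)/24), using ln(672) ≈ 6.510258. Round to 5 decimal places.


ln(672) ≈ 6.510258.
8*ln(N)/m ≈ 8*6.510258/24 ≈ 2.170086.
eps = sqrt(2.170086) ≈ 1.4731212 ≈ 1.47312.

1.47312


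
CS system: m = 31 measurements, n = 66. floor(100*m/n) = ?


100*m/n = 100*31/66 ≈ 46.9697.
floor = 46.

46


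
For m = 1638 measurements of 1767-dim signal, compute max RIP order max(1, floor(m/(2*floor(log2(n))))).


floor(log2(1767)) = 10.
2*10 = 20.
m/(2*floor(log2(n))) = 1638/20 ≈ 81.9.
floor = 81.
k = max(1, 81) = 81.

81


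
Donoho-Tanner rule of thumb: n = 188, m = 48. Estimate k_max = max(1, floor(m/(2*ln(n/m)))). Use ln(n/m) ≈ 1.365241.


n/m = 188/48 = 47/12.
ln(n/m) ≈ 1.365241.
2*ln(n/m) ≈ 2.730482.
m/(2*ln(n/m)) ≈ 48/2.730482 ≈ 17.5793.
floor = 17.
k_max = max(1, 17) = 17.

17


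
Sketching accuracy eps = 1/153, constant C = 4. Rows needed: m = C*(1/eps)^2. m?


1/eps = 153.
(1/eps)^2 = 23409.
m = 4*23409 = 93636.

93636


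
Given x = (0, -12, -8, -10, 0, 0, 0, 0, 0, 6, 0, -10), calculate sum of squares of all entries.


Non-zero entries: [(1, -12), (2, -8), (3, -10), (9, 6), (11, -10)]
Squares: [144, 64, 100, 36, 100]
||x||_2^2 = sum = 444.

444


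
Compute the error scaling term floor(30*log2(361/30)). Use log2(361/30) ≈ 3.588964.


log2(n/k) = log2(361/30) ≈ 3.588964.
k*log2(n/k) ≈ 30*3.588964 = 107.66892.
floor(107.66892) = 107.

107


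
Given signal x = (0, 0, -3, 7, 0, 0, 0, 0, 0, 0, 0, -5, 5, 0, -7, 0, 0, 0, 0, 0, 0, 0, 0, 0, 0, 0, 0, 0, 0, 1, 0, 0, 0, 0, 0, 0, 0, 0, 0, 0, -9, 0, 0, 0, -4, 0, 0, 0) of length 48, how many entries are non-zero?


Non-zero positions: [2, 3, 11, 12, 14, 29, 40, 44].
Sparsity = 8.

8


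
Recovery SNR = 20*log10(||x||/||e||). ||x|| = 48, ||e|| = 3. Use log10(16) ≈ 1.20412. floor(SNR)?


||x||/||e|| = 48/3 = 16.
log10(16) ≈ 1.20412.
20*log10(||x||/||e||) ≈ 20*1.20412 = 24.0824.
floor(24.0824) = 24.

24


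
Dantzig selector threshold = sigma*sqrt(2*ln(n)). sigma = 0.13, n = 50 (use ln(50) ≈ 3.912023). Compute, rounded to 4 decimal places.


ln(50) ≈ 3.912023.
2*ln(n) ≈ 7.824046.
sqrt(2*ln(n)) ≈ sqrt(7.824046) ≈ 2.79715.
threshold ≈ 0.13*2.79715 = 0.3636295 ≈ 0.3636.

0.3636


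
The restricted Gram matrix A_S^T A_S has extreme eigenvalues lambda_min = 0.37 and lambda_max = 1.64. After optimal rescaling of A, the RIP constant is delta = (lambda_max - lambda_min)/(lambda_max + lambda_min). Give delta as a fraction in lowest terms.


lambda_max - lambda_min = 1.64 - 0.37 = 1.27.
lambda_max + lambda_min = 1.64 + 0.37 = 2.01.
delta = 1.27/2.01 = 127/201.

127/201


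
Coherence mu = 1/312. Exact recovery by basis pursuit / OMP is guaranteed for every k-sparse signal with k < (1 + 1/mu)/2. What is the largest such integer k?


1/mu = 312.
1 + 1/mu = 313.
(1 + 1/mu)/2 = 156.5 is not an integer, so k_max = floor(156.5) = 156.

156


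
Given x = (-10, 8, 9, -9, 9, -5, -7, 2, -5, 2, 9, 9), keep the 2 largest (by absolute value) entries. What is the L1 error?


Sorted |x_i| descending: [10, 9, 9, 9, 9, 9, 8, 7, 5, 5, 2, 2]
Keep top 2: [10, 9]
Tail entries: [9, 9, 9, 9, 8, 7, 5, 5, 2, 2]
L1 error = sum of tail = 65.

65


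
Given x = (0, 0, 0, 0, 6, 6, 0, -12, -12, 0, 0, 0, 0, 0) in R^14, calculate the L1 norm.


Non-zero entries: [(4, 6), (5, 6), (7, -12), (8, -12)]
Absolute values: [6, 6, 12, 12]
||x||_1 = sum = 36.

36


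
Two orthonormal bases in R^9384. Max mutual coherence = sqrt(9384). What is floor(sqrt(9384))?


96^2 = 9216 <= 9384 < 9409 = 97^2, so 96 <= sqrt(9384) < 97.
floor(sqrt(9384)) = 96.

96


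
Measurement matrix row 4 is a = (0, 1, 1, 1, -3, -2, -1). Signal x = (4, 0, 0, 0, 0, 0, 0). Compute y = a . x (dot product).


Non-zero terms: ['0*4']
Products: [0]
y = sum = 0.

0


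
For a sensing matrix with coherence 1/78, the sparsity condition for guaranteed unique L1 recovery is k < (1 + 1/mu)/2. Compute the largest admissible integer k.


1/mu = 78.
1 + 1/mu = 79.
(1 + 1/mu)/2 = 39.5 is not an integer, so k_max = floor(39.5) = 39.

39


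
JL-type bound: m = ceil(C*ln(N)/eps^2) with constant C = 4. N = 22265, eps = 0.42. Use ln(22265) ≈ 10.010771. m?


ln(22265) ≈ 10.010771.
eps^2 = 0.42^2 = 0.1764.
C*ln(N)/eps^2 ≈ 4*10.010771/0.1764 ≈ 227.0016.
m = ceil(227.0016) = 228.

228


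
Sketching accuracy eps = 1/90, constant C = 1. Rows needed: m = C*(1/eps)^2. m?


1/eps = 90.
(1/eps)^2 = 8100.
m = 1*8100 = 8100.

8100


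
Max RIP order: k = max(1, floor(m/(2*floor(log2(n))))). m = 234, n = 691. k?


floor(log2(691)) = 9.
2*9 = 18.
m/(2*floor(log2(n))) = 234/18 ≈ 13.0.
floor = 13.
k = max(1, 13) = 13.

13


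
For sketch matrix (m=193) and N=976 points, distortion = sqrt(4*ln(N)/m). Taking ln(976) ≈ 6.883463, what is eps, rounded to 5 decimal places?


ln(976) ≈ 6.883463.
4*ln(N)/m ≈ 4*6.883463/193 ≈ 0.14266245.
eps = sqrt(0.14266245) ≈ 0.3777068 ≈ 0.37771.

0.37771


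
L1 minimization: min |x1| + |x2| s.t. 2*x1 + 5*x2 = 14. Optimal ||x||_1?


Axis intercepts:
  x1 = 7, x2 = 0: L1 = 7
  x1 = 0, x2 = 14/5: L1 = 14/5
x* = (0, 14/5)
||x*||_1 = 14/5.

14/5


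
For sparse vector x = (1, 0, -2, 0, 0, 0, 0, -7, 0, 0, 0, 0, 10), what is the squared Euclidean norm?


Non-zero entries: [(0, 1), (2, -2), (7, -7), (12, 10)]
Squares: [1, 4, 49, 100]
||x||_2^2 = sum = 154.

154


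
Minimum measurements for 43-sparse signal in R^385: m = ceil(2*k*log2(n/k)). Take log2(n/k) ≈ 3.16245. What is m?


log2(n/k) = log2(385/43) ≈ 3.16245.
2*k*log2(n/k) ≈ 2*43*3.16245 = 271.9707.
m = ceil(271.9707) = 272.

272


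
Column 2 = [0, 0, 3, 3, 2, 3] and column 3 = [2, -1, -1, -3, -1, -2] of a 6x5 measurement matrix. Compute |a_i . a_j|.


Inner product: 0*2 + 0*-1 + 3*-1 + 3*-3 + 2*-1 + 3*-2
Products: [0, 0, -3, -9, -2, -6]
Sum = -20.
|dot| = 20.

20


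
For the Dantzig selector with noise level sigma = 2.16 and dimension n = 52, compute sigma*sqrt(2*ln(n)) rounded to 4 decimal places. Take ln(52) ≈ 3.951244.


ln(52) ≈ 3.951244.
2*ln(n) ≈ 7.902488.
sqrt(2*ln(n)) ≈ sqrt(7.902488) ≈ 2.811136.
threshold ≈ 2.16*2.811136 = 6.07205376 ≈ 6.0721.

6.0721


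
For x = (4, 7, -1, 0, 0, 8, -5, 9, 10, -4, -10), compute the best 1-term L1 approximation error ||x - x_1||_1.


Sorted |x_i| descending: [10, 10, 9, 8, 7, 5, 4, 4, 1, 0, 0]
Keep top 1: [10]
Tail entries: [10, 9, 8, 7, 5, 4, 4, 1, 0, 0]
L1 error = sum of tail = 48.

48


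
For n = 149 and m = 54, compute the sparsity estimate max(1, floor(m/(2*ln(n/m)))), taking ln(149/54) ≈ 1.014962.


n/m = 149/54.
ln(n/m) ≈ 1.014962.
2*ln(n/m) ≈ 2.029924.
m/(2*ln(n/m)) ≈ 54/2.029924 ≈ 26.602.
floor = 26.
k_max = max(1, 26) = 26.

26


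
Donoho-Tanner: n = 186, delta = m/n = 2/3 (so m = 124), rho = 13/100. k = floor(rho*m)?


m = 2/3*186 = 124.
rho = 13/100.
rho*m = 13/100*124 = 16.12.
k = floor(16.12) = 16.

16


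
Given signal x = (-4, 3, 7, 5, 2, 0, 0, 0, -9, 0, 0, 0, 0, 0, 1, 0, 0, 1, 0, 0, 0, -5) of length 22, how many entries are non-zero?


Non-zero positions: [0, 1, 2, 3, 4, 8, 14, 17, 21].
Sparsity = 9.

9


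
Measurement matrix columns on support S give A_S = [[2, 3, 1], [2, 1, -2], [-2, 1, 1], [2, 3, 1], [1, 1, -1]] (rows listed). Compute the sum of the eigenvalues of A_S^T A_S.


Sum of eigenvalues of A_S^T A_S = trace(A_S^T A_S) = sum of squared column norms of A_S.
A_S^T A_S diagonal: [17, 21, 8].
trace = 17 + 21 + 8 = 46.

46


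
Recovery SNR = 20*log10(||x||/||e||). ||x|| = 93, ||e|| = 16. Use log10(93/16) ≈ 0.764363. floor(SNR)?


||x||/||e|| = 93/16.
log10(93/16) ≈ 0.764363.
20*log10(||x||/||e||) ≈ 20*0.764363 = 15.28726.
floor(15.28726) = 15.

15


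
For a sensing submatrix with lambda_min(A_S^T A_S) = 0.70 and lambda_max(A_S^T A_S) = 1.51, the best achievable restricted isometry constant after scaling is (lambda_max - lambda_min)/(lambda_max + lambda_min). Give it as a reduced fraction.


lambda_max - lambda_min = 1.51 - 0.70 = 0.81.
lambda_max + lambda_min = 1.51 + 0.70 = 2.21.
delta = 0.81/2.21 = 81/221.

81/221


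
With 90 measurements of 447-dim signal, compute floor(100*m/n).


100*m/n = 100*90/447 ≈ 20.1342.
floor = 20.

20


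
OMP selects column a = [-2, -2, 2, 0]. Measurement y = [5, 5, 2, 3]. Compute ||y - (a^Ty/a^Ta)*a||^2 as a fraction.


a^T a = 12.
a^T y = -16.
coeff = -16/12 = -4/3.
||r||^2 = 125/3.

125/3


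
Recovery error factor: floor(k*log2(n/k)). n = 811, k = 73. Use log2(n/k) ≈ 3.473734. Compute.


log2(n/k) = log2(811/73) ≈ 3.473734.
k*log2(n/k) ≈ 73*3.473734 = 253.582582.
floor(253.582582) = 253.

253


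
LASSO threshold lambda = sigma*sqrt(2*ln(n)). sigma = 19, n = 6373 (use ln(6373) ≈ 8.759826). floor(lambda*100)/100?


ln(6373) ≈ 8.759826.
2*ln(n) ≈ 17.519652.
sqrt(2*ln(n)) ≈ sqrt(17.519652) ≈ 4.185648.
lambda ≈ 19*4.185648 = 79.527312.
floor(lambda*100)/100 = 79.52.

79.52


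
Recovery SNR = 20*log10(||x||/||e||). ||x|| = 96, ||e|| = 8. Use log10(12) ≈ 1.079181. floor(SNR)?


||x||/||e|| = 96/8 = 12.
log10(12) ≈ 1.079181.
20*log10(||x||/||e||) ≈ 20*1.079181 = 21.58362.
floor(21.58362) = 21.

21


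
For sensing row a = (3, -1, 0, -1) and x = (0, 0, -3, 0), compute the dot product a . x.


Non-zero terms: ['0*-3']
Products: [0]
y = sum = 0.

0


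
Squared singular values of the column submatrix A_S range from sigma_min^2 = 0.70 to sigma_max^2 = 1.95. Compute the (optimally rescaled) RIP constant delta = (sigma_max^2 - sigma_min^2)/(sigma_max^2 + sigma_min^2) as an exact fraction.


lambda_max - lambda_min = 1.95 - 0.70 = 1.25.
lambda_max + lambda_min = 1.95 + 0.70 = 2.65.
delta = 1.25/2.65 = 125/265 = 25/53.

25/53


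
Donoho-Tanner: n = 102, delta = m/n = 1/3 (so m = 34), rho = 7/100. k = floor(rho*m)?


m = 1/3*102 = 34.
rho = 7/100.
rho*m = 7/100*34 = 2.38.
k = floor(2.38) = 2.

2


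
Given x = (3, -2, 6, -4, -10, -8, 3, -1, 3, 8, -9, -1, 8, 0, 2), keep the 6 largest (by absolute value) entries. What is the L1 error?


Sorted |x_i| descending: [10, 9, 8, 8, 8, 6, 4, 3, 3, 3, 2, 2, 1, 1, 0]
Keep top 6: [10, 9, 8, 8, 8, 6]
Tail entries: [4, 3, 3, 3, 2, 2, 1, 1, 0]
L1 error = sum of tail = 19.

19


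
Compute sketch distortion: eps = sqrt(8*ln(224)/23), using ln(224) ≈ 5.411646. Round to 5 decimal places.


ln(224) ≈ 5.411646.
8*ln(N)/m ≈ 8*5.411646/23 ≈ 1.88231165.
eps = sqrt(1.88231165) ≈ 1.3719736 ≈ 1.37197.

1.37197


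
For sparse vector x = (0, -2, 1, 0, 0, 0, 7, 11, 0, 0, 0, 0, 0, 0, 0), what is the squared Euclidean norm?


Non-zero entries: [(1, -2), (2, 1), (6, 7), (7, 11)]
Squares: [4, 1, 49, 121]
||x||_2^2 = sum = 175.

175


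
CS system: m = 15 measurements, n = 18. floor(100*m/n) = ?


100*m/n = 100*15/18 ≈ 83.3333.
floor = 83.

83


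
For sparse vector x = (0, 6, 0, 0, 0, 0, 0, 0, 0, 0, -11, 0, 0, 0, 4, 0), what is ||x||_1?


Non-zero entries: [(1, 6), (10, -11), (14, 4)]
Absolute values: [6, 11, 4]
||x||_1 = sum = 21.

21


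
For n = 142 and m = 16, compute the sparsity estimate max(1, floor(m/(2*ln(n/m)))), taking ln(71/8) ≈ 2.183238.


n/m = 142/16 = 71/8.
ln(n/m) ≈ 2.183238.
2*ln(n/m) ≈ 4.366476.
m/(2*ln(n/m)) ≈ 16/4.366476 ≈ 3.6643.
floor = 3.
k_max = max(1, 3) = 3.

3


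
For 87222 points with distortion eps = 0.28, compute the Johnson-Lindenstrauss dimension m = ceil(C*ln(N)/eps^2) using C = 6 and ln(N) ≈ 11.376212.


ln(87222) ≈ 11.376212.
eps^2 = 0.28^2 = 0.0784.
C*ln(N)/eps^2 ≈ 6*11.376212/0.0784 ≈ 870.6285.
m = ceil(870.6285) = 871.

871


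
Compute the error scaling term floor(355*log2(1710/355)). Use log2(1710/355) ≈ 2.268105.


log2(n/k) = log2(1710/355) ≈ 2.268105.
k*log2(n/k) ≈ 355*2.268105 = 805.177275.
floor(805.177275) = 805.

805


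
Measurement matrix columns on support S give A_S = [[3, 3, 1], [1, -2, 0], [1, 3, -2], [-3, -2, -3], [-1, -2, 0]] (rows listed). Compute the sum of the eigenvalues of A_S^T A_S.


Sum of eigenvalues of A_S^T A_S = trace(A_S^T A_S) = sum of squared column norms of A_S.
A_S^T A_S diagonal: [21, 30, 14].
trace = 21 + 30 + 14 = 65.

65


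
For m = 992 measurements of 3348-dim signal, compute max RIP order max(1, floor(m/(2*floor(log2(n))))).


floor(log2(3348)) = 11.
2*11 = 22.
m/(2*floor(log2(n))) = 992/22 ≈ 45.0909.
floor = 45.
k = max(1, 45) = 45.

45


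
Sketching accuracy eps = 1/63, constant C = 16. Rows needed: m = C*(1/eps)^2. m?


1/eps = 63.
(1/eps)^2 = 3969.
m = 16*3969 = 63504.

63504


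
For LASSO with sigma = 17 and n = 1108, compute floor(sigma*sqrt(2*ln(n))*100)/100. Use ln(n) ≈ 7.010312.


ln(1108) ≈ 7.010312.
2*ln(n) ≈ 14.020624.
sqrt(2*ln(n)) ≈ sqrt(14.020624) ≈ 3.744412.
lambda ≈ 17*3.744412 = 63.655004.
floor(lambda*100)/100 = 63.65.

63.65


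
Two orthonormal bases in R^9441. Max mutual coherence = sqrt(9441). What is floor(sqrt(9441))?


97^2 = 9409 <= 9441 < 9604 = 98^2, so 97 <= sqrt(9441) < 98.
floor(sqrt(9441)) = 97.

97


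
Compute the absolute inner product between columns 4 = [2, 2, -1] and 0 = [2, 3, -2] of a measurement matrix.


Inner product: 2*2 + 2*3 + -1*-2
Products: [4, 6, 2]
Sum = 12.
|dot| = 12.

12


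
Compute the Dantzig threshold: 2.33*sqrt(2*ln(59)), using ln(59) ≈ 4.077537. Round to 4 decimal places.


ln(59) ≈ 4.077537.
2*ln(n) ≈ 8.155074.
sqrt(2*ln(n)) ≈ sqrt(8.155074) ≈ 2.855709.
threshold ≈ 2.33*2.855709 = 6.65380197 ≈ 6.6538.

6.6538


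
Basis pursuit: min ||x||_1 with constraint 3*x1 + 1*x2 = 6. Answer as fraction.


Axis intercepts:
  x1 = 2, x2 = 0: L1 = 2
  x1 = 0, x2 = 6: L1 = 6
x* = (2, 0)
||x*||_1 = 2.

2


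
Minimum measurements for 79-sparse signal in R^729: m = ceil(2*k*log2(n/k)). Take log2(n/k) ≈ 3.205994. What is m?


log2(n/k) = log2(729/79) ≈ 3.205994.
2*k*log2(n/k) ≈ 2*79*3.205994 = 506.547052.
m = ceil(506.547052) = 507.

507


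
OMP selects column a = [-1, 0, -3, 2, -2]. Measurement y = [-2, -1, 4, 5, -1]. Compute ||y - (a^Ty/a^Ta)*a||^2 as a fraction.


a^T a = 18.
a^T y = 2.
coeff = 2/18 = 1/9.
||r||^2 = 421/9.

421/9


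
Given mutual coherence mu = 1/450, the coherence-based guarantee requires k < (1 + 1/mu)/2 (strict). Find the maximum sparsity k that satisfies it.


1/mu = 450.
1 + 1/mu = 451.
(1 + 1/mu)/2 = 225.5 is not an integer, so k_max = floor(225.5) = 225.

225


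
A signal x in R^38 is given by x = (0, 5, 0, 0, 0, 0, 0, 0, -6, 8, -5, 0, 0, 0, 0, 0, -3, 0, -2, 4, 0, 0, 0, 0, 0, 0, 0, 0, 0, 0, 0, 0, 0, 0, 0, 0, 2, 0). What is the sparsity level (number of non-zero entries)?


Non-zero positions: [1, 8, 9, 10, 16, 18, 19, 36].
Sparsity = 8.

8


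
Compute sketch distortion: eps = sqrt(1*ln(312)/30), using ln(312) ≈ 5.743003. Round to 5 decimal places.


ln(312) ≈ 5.743003.
1*ln(N)/m ≈ 1*5.743003/30 ≈ 0.19143343.
eps = sqrt(0.19143343) ≈ 0.4375311 ≈ 0.43753.

0.43753


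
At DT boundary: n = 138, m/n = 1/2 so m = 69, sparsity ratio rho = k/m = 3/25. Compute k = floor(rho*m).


m = 1/2*138 = 69.
rho = 3/25.
rho*m = 3/25*69 = 8.28.
k = floor(8.28) = 8.

8


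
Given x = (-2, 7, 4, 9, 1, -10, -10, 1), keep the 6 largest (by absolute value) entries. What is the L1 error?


Sorted |x_i| descending: [10, 10, 9, 7, 4, 2, 1, 1]
Keep top 6: [10, 10, 9, 7, 4, 2]
Tail entries: [1, 1]
L1 error = sum of tail = 2.

2


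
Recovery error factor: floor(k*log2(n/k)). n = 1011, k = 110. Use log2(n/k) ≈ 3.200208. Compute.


log2(n/k) = log2(1011/110) ≈ 3.200208.
k*log2(n/k) ≈ 110*3.200208 = 352.02288.
floor(352.02288) = 352.

352


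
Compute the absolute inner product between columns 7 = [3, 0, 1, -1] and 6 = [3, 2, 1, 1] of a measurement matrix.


Inner product: 3*3 + 0*2 + 1*1 + -1*1
Products: [9, 0, 1, -1]
Sum = 9.
|dot| = 9.

9


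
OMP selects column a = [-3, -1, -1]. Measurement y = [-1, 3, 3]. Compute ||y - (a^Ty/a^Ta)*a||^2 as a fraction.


a^T a = 11.
a^T y = -3.
coeff = -3/11 = -3/11.
||r||^2 = 200/11.

200/11


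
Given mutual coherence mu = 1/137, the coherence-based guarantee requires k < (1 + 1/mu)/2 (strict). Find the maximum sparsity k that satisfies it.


1/mu = 137.
1 + 1/mu = 138.
(1 + 1/mu)/2 = 69 is an integer and the inequality is strict, so k_max = 69 - 1 = 68.

68


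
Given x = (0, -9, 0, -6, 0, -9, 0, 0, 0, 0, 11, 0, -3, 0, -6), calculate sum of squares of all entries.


Non-zero entries: [(1, -9), (3, -6), (5, -9), (10, 11), (12, -3), (14, -6)]
Squares: [81, 36, 81, 121, 9, 36]
||x||_2^2 = sum = 364.

364


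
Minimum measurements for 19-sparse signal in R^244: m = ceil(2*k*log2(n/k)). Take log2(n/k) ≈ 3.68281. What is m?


log2(n/k) = log2(244/19) ≈ 3.68281.
2*k*log2(n/k) ≈ 2*19*3.68281 = 139.94678.
m = ceil(139.94678) = 140.

140


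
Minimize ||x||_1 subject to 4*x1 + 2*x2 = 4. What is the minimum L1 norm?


Axis intercepts:
  x1 = 1, x2 = 0: L1 = 1
  x1 = 0, x2 = 2: L1 = 2
x* = (1, 0)
||x*||_1 = 1.

1


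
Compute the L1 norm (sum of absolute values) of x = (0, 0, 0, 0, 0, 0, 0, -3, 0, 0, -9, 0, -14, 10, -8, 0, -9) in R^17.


Non-zero entries: [(7, -3), (10, -9), (12, -14), (13, 10), (14, -8), (16, -9)]
Absolute values: [3, 9, 14, 10, 8, 9]
||x||_1 = sum = 53.

53


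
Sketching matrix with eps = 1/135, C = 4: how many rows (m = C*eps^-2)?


1/eps = 135.
(1/eps)^2 = 18225.
m = 4*18225 = 72900.

72900


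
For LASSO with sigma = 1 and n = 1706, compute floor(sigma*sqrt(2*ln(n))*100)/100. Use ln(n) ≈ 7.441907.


ln(1706) ≈ 7.441907.
2*ln(n) ≈ 14.883814.
sqrt(2*ln(n)) ≈ sqrt(14.883814) ≈ 3.857955.
lambda ≈ 1*3.857955 = 3.857955.
floor(lambda*100)/100 = 3.85.

3.85


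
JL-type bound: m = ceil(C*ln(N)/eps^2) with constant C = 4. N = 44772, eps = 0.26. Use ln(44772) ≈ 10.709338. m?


ln(44772) ≈ 10.709338.
eps^2 = 0.26^2 = 0.0676.
C*ln(N)/eps^2 ≈ 4*10.709338/0.0676 ≈ 633.6886.
m = ceil(633.6886) = 634.

634


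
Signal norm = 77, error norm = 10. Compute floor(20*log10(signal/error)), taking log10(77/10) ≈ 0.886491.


||x||/||e|| = 77/10.
log10(77/10) ≈ 0.886491.
20*log10(||x||/||e||) ≈ 20*0.886491 = 17.72982.
floor(17.72982) = 17.

17


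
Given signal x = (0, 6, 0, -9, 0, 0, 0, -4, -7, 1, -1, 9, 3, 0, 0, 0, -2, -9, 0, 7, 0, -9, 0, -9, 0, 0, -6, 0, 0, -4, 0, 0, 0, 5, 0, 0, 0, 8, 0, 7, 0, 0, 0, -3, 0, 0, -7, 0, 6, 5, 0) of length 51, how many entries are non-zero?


Non-zero positions: [1, 3, 7, 8, 9, 10, 11, 12, 16, 17, 19, 21, 23, 26, 29, 33, 37, 39, 43, 46, 48, 49].
Sparsity = 22.

22


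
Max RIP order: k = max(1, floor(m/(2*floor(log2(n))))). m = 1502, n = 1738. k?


floor(log2(1738)) = 10.
2*10 = 20.
m/(2*floor(log2(n))) = 1502/20 ≈ 75.1.
floor = 75.
k = max(1, 75) = 75.

75


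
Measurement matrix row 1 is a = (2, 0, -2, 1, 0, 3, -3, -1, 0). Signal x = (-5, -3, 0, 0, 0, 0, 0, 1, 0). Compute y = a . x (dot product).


Non-zero terms: ['2*-5', '0*-3', '-1*1']
Products: [-10, 0, -1]
y = sum = -11.

-11


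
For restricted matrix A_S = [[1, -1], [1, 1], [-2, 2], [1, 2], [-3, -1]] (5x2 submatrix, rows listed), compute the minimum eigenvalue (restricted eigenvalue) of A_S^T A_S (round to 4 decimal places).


A_S^T A_S = [[16, 1], [1, 11]].
trace = 27.
det = 175.
disc = trace^2 - 4*det = 729 - 4*175 = 29.
sqrt(29) ≈ 5.385165.
lam_min = (27 - sqrt(29))/2 ≈ (27 - 5.385165)/2 = 10.8074175 ≈ 10.8074.

10.8074


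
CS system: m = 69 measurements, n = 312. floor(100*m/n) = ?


100*m/n = 100*69/312 ≈ 22.1154.
floor = 22.

22


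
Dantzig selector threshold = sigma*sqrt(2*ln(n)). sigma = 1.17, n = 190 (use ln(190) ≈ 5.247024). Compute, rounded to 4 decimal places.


ln(190) ≈ 5.247024.
2*ln(n) ≈ 10.494048.
sqrt(2*ln(n)) ≈ sqrt(10.494048) ≈ 3.239452.
threshold ≈ 1.17*3.239452 = 3.79015884 ≈ 3.7902.

3.7902


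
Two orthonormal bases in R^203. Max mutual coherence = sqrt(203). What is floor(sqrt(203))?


14^2 = 196 <= 203 < 225 = 15^2, so 14 <= sqrt(203) < 15.
floor(sqrt(203)) = 14.

14


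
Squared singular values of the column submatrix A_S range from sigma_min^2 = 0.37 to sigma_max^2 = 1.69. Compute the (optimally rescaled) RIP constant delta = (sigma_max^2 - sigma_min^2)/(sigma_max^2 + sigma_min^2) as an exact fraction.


lambda_max - lambda_min = 1.69 - 0.37 = 1.32.
lambda_max + lambda_min = 1.69 + 0.37 = 2.06.
delta = 1.32/2.06 = 132/206 = 66/103.

66/103


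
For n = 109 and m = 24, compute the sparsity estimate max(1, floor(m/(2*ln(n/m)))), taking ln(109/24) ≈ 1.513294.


n/m = 109/24.
ln(n/m) ≈ 1.513294.
2*ln(n/m) ≈ 3.026588.
m/(2*ln(n/m)) ≈ 24/3.026588 ≈ 7.9297.
floor = 7.
k_max = max(1, 7) = 7.

7


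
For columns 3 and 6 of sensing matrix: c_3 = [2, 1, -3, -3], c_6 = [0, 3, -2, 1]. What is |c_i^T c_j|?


Inner product: 2*0 + 1*3 + -3*-2 + -3*1
Products: [0, 3, 6, -3]
Sum = 6.
|dot| = 6.

6


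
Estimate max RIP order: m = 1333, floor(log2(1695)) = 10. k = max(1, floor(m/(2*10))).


floor(log2(1695)) = 10.
2*10 = 20.
m/(2*floor(log2(n))) = 1333/20 ≈ 66.65.
floor = 66.
k = max(1, 66) = 66.

66


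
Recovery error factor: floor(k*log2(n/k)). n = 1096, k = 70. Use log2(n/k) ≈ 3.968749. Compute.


log2(n/k) = log2(1096/70) ≈ 3.968749.
k*log2(n/k) ≈ 70*3.968749 = 277.81243.
floor(277.81243) = 277.

277


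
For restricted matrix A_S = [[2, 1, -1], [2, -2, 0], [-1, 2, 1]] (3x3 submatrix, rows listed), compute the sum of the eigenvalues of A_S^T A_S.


Sum of eigenvalues of A_S^T A_S = trace(A_S^T A_S) = sum of squared column norms of A_S.
A_S^T A_S diagonal: [9, 9, 2].
trace = 9 + 9 + 2 = 20.

20


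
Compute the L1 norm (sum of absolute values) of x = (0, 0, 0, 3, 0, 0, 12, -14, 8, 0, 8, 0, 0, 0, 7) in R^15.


Non-zero entries: [(3, 3), (6, 12), (7, -14), (8, 8), (10, 8), (14, 7)]
Absolute values: [3, 12, 14, 8, 8, 7]
||x||_1 = sum = 52.

52


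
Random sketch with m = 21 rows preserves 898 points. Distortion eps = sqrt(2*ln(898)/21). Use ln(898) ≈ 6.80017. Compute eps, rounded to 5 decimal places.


ln(898) ≈ 6.80017.
2*ln(N)/m ≈ 2*6.80017/21 ≈ 0.64763524.
eps = sqrt(0.64763524) ≈ 0.8047579 ≈ 0.80476.

0.80476


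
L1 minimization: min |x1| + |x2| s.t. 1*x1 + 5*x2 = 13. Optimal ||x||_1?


Axis intercepts:
  x1 = 13, x2 = 0: L1 = 13
  x1 = 0, x2 = 13/5: L1 = 13/5
x* = (0, 13/5)
||x*||_1 = 13/5.

13/5


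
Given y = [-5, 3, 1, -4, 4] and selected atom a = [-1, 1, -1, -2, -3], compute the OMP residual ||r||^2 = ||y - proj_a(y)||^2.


a^T a = 16.
a^T y = 3.
coeff = 3/16 = 3/16.
||r||^2 = 1063/16.

1063/16


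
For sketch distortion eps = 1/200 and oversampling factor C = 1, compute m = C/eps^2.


1/eps = 200.
(1/eps)^2 = 40000.
m = 1*40000 = 40000.

40000


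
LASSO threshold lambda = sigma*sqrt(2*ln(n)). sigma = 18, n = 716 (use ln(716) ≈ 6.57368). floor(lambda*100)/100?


ln(716) ≈ 6.57368.
2*ln(n) ≈ 13.14736.
sqrt(2*ln(n)) ≈ sqrt(13.14736) ≈ 3.625929.
lambda ≈ 18*3.625929 = 65.266722.
floor(lambda*100)/100 = 65.26.

65.26


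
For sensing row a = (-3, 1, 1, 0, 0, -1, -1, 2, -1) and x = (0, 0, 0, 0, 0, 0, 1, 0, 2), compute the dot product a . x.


Non-zero terms: ['-1*1', '-1*2']
Products: [-1, -2]
y = sum = -3.

-3


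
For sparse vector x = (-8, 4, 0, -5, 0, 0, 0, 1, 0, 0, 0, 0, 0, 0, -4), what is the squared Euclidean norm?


Non-zero entries: [(0, -8), (1, 4), (3, -5), (7, 1), (14, -4)]
Squares: [64, 16, 25, 1, 16]
||x||_2^2 = sum = 122.

122


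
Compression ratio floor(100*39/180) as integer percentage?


100*m/n = 100*39/180 ≈ 21.6667.
floor = 21.

21


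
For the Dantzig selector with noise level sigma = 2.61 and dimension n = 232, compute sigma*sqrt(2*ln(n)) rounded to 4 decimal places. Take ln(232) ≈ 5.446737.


ln(232) ≈ 5.446737.
2*ln(n) ≈ 10.893474.
sqrt(2*ln(n)) ≈ sqrt(10.893474) ≈ 3.300526.
threshold ≈ 2.61*3.300526 = 8.61437286 ≈ 8.6144.

8.6144


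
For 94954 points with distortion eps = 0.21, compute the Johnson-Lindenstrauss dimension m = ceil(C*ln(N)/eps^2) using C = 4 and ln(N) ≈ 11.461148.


ln(94954) ≈ 11.461148.
eps^2 = 0.21^2 = 0.0441.
C*ln(N)/eps^2 ≈ 4*11.461148/0.0441 ≈ 1039.5599.
m = ceil(1039.5599) = 1040.

1040


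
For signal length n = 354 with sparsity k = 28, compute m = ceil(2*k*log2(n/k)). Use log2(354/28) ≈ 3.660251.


log2(n/k) = log2(354/28) ≈ 3.660251.
2*k*log2(n/k) ≈ 2*28*3.660251 = 204.974056.
m = ceil(204.974056) = 205.

205


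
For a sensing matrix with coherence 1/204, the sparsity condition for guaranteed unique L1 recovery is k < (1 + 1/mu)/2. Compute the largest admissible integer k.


1/mu = 204.
1 + 1/mu = 205.
(1 + 1/mu)/2 = 102.5 is not an integer, so k_max = floor(102.5) = 102.

102


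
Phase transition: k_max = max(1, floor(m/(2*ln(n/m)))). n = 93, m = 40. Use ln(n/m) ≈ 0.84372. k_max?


n/m = 93/40.
ln(n/m) ≈ 0.84372.
2*ln(n/m) ≈ 1.68744.
m/(2*ln(n/m)) ≈ 40/1.68744 ≈ 23.7045.
floor = 23.
k_max = max(1, 23) = 23.

23


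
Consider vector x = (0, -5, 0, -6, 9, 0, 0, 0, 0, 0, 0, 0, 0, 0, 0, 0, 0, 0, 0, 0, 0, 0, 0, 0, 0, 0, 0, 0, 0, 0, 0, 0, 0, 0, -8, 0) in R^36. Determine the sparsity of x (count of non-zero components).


Non-zero positions: [1, 3, 4, 34].
Sparsity = 4.

4


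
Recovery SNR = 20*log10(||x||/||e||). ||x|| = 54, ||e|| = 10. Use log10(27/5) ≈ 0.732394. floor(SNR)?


||x||/||e|| = 54/10 = 27/5.
log10(27/5) ≈ 0.732394.
20*log10(||x||/||e||) ≈ 20*0.732394 = 14.64788.
floor(14.64788) = 14.

14


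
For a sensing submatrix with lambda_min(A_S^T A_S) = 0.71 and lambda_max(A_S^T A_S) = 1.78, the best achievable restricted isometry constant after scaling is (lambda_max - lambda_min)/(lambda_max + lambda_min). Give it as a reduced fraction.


lambda_max - lambda_min = 1.78 - 0.71 = 1.07.
lambda_max + lambda_min = 1.78 + 0.71 = 2.49.
delta = 1.07/2.49 = 107/249.

107/249


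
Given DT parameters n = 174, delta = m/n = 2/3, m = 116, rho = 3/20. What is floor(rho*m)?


m = 2/3*174 = 116.
rho = 3/20.
rho*m = 3/20*116 = 17.4.
k = floor(17.4) = 17.

17


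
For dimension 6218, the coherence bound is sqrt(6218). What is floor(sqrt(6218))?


78^2 = 6084 <= 6218 < 6241 = 79^2, so 78 <= sqrt(6218) < 79.
floor(sqrt(6218)) = 78.

78


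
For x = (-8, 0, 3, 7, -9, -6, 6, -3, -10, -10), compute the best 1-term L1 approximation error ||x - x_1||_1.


Sorted |x_i| descending: [10, 10, 9, 8, 7, 6, 6, 3, 3, 0]
Keep top 1: [10]
Tail entries: [10, 9, 8, 7, 6, 6, 3, 3, 0]
L1 error = sum of tail = 52.

52


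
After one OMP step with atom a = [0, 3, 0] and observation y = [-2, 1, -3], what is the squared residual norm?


a^T a = 9.
a^T y = 3.
coeff = 3/9 = 1/3.
||r||^2 = 13.

13


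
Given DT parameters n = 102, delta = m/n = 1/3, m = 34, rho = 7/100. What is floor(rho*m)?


m = 1/3*102 = 34.
rho = 7/100.
rho*m = 7/100*34 = 2.38.
k = floor(2.38) = 2.

2


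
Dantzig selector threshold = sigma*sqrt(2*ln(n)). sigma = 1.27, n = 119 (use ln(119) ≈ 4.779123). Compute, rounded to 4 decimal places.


ln(119) ≈ 4.779123.
2*ln(n) ≈ 9.558246.
sqrt(2*ln(n)) ≈ sqrt(9.558246) ≈ 3.091641.
threshold ≈ 1.27*3.091641 = 3.92638407 ≈ 3.9264.

3.9264


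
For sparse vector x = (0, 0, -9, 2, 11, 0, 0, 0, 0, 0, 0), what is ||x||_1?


Non-zero entries: [(2, -9), (3, 2), (4, 11)]
Absolute values: [9, 2, 11]
||x||_1 = sum = 22.

22


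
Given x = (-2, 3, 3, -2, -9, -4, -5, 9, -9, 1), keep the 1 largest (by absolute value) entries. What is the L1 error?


Sorted |x_i| descending: [9, 9, 9, 5, 4, 3, 3, 2, 2, 1]
Keep top 1: [9]
Tail entries: [9, 9, 5, 4, 3, 3, 2, 2, 1]
L1 error = sum of tail = 38.

38


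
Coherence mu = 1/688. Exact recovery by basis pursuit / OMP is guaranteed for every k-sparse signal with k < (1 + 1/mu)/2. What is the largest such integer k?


1/mu = 688.
1 + 1/mu = 689.
(1 + 1/mu)/2 = 344.5 is not an integer, so k_max = floor(344.5) = 344.

344


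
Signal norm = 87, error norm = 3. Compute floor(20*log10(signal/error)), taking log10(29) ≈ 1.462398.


||x||/||e|| = 87/3 = 29.
log10(29) ≈ 1.462398.
20*log10(||x||/||e||) ≈ 20*1.462398 = 29.24796.
floor(29.24796) = 29.

29


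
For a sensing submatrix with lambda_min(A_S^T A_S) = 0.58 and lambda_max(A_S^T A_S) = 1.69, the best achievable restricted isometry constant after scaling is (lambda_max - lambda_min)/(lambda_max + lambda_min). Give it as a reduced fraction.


lambda_max - lambda_min = 1.69 - 0.58 = 1.11.
lambda_max + lambda_min = 1.69 + 0.58 = 2.27.
delta = 1.11/2.27 = 111/227.

111/227


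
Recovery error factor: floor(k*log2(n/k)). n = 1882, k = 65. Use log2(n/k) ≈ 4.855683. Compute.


log2(n/k) = log2(1882/65) ≈ 4.855683.
k*log2(n/k) ≈ 65*4.855683 = 315.619395.
floor(315.619395) = 315.

315


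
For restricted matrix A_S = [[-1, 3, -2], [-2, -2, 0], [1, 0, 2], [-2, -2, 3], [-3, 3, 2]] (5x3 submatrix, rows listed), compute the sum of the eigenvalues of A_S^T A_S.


Sum of eigenvalues of A_S^T A_S = trace(A_S^T A_S) = sum of squared column norms of A_S.
A_S^T A_S diagonal: [19, 26, 21].
trace = 19 + 26 + 21 = 66.

66


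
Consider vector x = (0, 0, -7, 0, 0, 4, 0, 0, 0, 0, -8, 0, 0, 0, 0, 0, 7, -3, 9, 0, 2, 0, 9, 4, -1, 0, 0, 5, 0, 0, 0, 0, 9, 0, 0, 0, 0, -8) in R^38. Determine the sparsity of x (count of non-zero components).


Non-zero positions: [2, 5, 10, 16, 17, 18, 20, 22, 23, 24, 27, 32, 37].
Sparsity = 13.

13


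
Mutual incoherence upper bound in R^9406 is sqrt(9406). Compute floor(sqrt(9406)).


96^2 = 9216 <= 9406 < 9409 = 97^2, so 96 <= sqrt(9406) < 97.
floor(sqrt(9406)) = 96.

96


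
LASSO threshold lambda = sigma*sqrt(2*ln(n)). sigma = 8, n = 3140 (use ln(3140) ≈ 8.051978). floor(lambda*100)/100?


ln(3140) ≈ 8.051978.
2*ln(n) ≈ 16.103956.
sqrt(2*ln(n)) ≈ sqrt(16.103956) ≈ 4.012973.
lambda ≈ 8*4.012973 = 32.103784.
floor(lambda*100)/100 = 32.10.

32.10


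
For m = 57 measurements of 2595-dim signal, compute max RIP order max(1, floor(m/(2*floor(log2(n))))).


floor(log2(2595)) = 11.
2*11 = 22.
m/(2*floor(log2(n))) = 57/22 ≈ 2.5909.
floor = 2.
k = max(1, 2) = 2.

2


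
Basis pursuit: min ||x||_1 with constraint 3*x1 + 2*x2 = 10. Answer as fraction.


Axis intercepts:
  x1 = 10/3, x2 = 0: L1 = 10/3
  x1 = 0, x2 = 5: L1 = 5
x* = (10/3, 0)
||x*||_1 = 10/3.

10/3


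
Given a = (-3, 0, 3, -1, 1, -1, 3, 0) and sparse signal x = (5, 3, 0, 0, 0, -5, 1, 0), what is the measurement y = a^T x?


Non-zero terms: ['-3*5', '0*3', '-1*-5', '3*1']
Products: [-15, 0, 5, 3]
y = sum = -7.

-7


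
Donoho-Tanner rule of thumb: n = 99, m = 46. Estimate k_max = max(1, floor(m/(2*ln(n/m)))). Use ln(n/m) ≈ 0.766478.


n/m = 99/46.
ln(n/m) ≈ 0.766478.
2*ln(n/m) ≈ 1.532956.
m/(2*ln(n/m)) ≈ 46/1.532956 ≈ 30.0074.
floor = 30.
k_max = max(1, 30) = 30.

30


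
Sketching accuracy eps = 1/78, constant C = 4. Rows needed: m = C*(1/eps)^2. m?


1/eps = 78.
(1/eps)^2 = 6084.
m = 4*6084 = 24336.

24336


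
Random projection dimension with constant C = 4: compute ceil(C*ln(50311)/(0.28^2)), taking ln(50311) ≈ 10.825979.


ln(50311) ≈ 10.825979.
eps^2 = 0.28^2 = 0.0784.
C*ln(N)/eps^2 ≈ 4*10.825979/0.0784 ≈ 552.3459.
m = ceil(552.3459) = 553.

553


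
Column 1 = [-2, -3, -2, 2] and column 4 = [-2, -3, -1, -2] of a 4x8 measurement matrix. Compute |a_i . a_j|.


Inner product: -2*-2 + -3*-3 + -2*-1 + 2*-2
Products: [4, 9, 2, -4]
Sum = 11.
|dot| = 11.

11


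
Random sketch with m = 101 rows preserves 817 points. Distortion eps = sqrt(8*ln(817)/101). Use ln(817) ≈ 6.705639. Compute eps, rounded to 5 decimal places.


ln(817) ≈ 6.705639.
8*ln(N)/m ≈ 8*6.705639/101 ≈ 0.53113972.
eps = sqrt(0.53113972) ≈ 0.7287933 ≈ 0.72879.

0.72879


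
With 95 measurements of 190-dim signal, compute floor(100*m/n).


100*m/n = 100*95/190 ≈ 50.0.
floor = 50.

50


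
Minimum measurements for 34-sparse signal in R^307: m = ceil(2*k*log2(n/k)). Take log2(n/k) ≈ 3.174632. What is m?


log2(n/k) = log2(307/34) ≈ 3.174632.
2*k*log2(n/k) ≈ 2*34*3.174632 = 215.874976.
m = ceil(215.874976) = 216.

216


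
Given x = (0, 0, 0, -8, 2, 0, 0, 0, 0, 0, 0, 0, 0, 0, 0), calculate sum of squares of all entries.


Non-zero entries: [(3, -8), (4, 2)]
Squares: [64, 4]
||x||_2^2 = sum = 68.

68


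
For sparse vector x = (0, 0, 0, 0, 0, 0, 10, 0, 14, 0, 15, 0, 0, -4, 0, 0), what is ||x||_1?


Non-zero entries: [(6, 10), (8, 14), (10, 15), (13, -4)]
Absolute values: [10, 14, 15, 4]
||x||_1 = sum = 43.

43


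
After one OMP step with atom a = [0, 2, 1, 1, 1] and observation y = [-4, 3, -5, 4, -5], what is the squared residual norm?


a^T a = 7.
a^T y = 0.
coeff = 0/7 = 0.
||r||^2 = 91.

91


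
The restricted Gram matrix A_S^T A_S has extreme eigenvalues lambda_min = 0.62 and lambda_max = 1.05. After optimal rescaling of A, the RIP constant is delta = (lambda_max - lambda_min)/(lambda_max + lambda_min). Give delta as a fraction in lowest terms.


lambda_max - lambda_min = 1.05 - 0.62 = 0.43.
lambda_max + lambda_min = 1.05 + 0.62 = 1.67.
delta = 0.43/1.67 = 43/167.

43/167


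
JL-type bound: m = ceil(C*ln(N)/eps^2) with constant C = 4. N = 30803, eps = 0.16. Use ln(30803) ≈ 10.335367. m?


ln(30803) ≈ 10.335367.
eps^2 = 0.16^2 = 0.0256.
C*ln(N)/eps^2 ≈ 4*10.335367/0.0256 ≈ 1614.9011.
m = ceil(1614.9011) = 1615.

1615


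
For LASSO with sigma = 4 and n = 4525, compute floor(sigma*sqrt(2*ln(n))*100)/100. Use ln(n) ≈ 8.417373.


ln(4525) ≈ 8.417373.
2*ln(n) ≈ 16.834746.
sqrt(2*ln(n)) ≈ sqrt(16.834746) ≈ 4.103017.
lambda ≈ 4*4.103017 = 16.412068.
floor(lambda*100)/100 = 16.41.

16.41


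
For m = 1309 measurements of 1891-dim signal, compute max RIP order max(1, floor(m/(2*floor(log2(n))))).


floor(log2(1891)) = 10.
2*10 = 20.
m/(2*floor(log2(n))) = 1309/20 ≈ 65.45.
floor = 65.
k = max(1, 65) = 65.

65


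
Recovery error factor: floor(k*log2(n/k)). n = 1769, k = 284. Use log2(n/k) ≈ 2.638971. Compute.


log2(n/k) = log2(1769/284) ≈ 2.638971.
k*log2(n/k) ≈ 284*2.638971 = 749.467764.
floor(749.467764) = 749.

749


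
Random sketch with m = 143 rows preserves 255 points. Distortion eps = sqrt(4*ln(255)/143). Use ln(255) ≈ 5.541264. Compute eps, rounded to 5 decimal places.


ln(255) ≈ 5.541264.
4*ln(N)/m ≈ 4*5.541264/143 ≈ 0.15500039.
eps = sqrt(0.15500039) ≈ 0.3937009 ≈ 0.39370.

0.39370


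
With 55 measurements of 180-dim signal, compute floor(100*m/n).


100*m/n = 100*55/180 ≈ 30.5556.
floor = 30.

30


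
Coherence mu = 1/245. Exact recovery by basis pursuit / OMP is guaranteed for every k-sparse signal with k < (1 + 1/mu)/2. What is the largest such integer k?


1/mu = 245.
1 + 1/mu = 246.
(1 + 1/mu)/2 = 123 is an integer and the inequality is strict, so k_max = 123 - 1 = 122.

122


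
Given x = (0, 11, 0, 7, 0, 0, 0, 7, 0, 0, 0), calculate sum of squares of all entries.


Non-zero entries: [(1, 11), (3, 7), (7, 7)]
Squares: [121, 49, 49]
||x||_2^2 = sum = 219.

219


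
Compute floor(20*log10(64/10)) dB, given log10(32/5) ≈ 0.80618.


||x||/||e|| = 64/10 = 32/5.
log10(32/5) ≈ 0.80618.
20*log10(||x||/||e||) ≈ 20*0.80618 = 16.1236.
floor(16.1236) = 16.

16


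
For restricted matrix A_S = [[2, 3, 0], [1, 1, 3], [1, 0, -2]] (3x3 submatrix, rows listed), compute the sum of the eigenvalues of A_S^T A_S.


Sum of eigenvalues of A_S^T A_S = trace(A_S^T A_S) = sum of squared column norms of A_S.
A_S^T A_S diagonal: [6, 10, 13].
trace = 6 + 10 + 13 = 29.

29


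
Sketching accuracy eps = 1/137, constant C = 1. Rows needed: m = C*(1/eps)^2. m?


1/eps = 137.
(1/eps)^2 = 18769.
m = 1*18769 = 18769.

18769


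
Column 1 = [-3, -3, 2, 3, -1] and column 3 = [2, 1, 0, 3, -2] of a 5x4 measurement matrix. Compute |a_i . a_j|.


Inner product: -3*2 + -3*1 + 2*0 + 3*3 + -1*-2
Products: [-6, -3, 0, 9, 2]
Sum = 2.
|dot| = 2.

2


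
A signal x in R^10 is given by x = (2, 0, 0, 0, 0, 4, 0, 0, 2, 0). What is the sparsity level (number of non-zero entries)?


Non-zero positions: [0, 5, 8].
Sparsity = 3.

3


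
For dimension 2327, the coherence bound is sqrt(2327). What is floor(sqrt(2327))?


48^2 = 2304 <= 2327 < 2401 = 49^2, so 48 <= sqrt(2327) < 49.
floor(sqrt(2327)) = 48.

48


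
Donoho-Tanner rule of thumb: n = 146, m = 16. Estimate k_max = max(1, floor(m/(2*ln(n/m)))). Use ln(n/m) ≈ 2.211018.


n/m = 146/16 = 73/8.
ln(n/m) ≈ 2.211018.
2*ln(n/m) ≈ 4.422036.
m/(2*ln(n/m)) ≈ 16/4.422036 ≈ 3.6182.
floor = 3.
k_max = max(1, 3) = 3.

3


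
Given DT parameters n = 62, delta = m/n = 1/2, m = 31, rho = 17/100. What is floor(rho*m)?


m = 1/2*62 = 31.
rho = 17/100.
rho*m = 17/100*31 = 5.27.
k = floor(5.27) = 5.

5


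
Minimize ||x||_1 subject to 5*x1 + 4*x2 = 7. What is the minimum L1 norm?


Axis intercepts:
  x1 = 7/5, x2 = 0: L1 = 7/5
  x1 = 0, x2 = 7/4: L1 = 7/4
x* = (7/5, 0)
||x*||_1 = 7/5.

7/5


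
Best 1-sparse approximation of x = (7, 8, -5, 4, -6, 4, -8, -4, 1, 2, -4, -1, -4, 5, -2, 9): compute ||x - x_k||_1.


Sorted |x_i| descending: [9, 8, 8, 7, 6, 5, 5, 4, 4, 4, 4, 4, 2, 2, 1, 1]
Keep top 1: [9]
Tail entries: [8, 8, 7, 6, 5, 5, 4, 4, 4, 4, 4, 2, 2, 1, 1]
L1 error = sum of tail = 65.

65


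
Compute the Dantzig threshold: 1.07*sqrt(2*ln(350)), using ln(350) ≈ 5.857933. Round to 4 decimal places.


ln(350) ≈ 5.857933.
2*ln(n) ≈ 11.715866.
sqrt(2*ln(n)) ≈ sqrt(11.715866) ≈ 3.422845.
threshold ≈ 1.07*3.422845 = 3.66244415 ≈ 3.6624.

3.6624


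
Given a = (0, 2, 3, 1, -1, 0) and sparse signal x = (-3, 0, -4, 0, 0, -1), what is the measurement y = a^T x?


Non-zero terms: ['0*-3', '3*-4', '0*-1']
Products: [0, -12, 0]
y = sum = -12.

-12


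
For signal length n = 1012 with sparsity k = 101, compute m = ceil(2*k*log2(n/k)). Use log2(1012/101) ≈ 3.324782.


log2(n/k) = log2(1012/101) ≈ 3.324782.
2*k*log2(n/k) ≈ 2*101*3.324782 = 671.605964.
m = ceil(671.605964) = 672.

672


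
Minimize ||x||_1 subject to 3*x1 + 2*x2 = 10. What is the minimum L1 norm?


Axis intercepts:
  x1 = 10/3, x2 = 0: L1 = 10/3
  x1 = 0, x2 = 5: L1 = 5
x* = (10/3, 0)
||x*||_1 = 10/3.

10/3


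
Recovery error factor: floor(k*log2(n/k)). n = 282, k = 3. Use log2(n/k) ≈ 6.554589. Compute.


log2(n/k) = log2(282/3) ≈ 6.554589.
k*log2(n/k) ≈ 3*6.554589 = 19.663767.
floor(19.663767) = 19.

19


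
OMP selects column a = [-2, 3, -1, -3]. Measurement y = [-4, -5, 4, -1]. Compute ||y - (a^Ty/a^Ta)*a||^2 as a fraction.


a^T a = 23.
a^T y = -8.
coeff = -8/23 = -8/23.
||r||^2 = 1270/23.

1270/23


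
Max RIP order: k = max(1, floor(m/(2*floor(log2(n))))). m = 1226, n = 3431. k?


floor(log2(3431)) = 11.
2*11 = 22.
m/(2*floor(log2(n))) = 1226/22 ≈ 55.7273.
floor = 55.
k = max(1, 55) = 55.

55


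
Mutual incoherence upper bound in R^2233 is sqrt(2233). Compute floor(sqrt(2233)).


47^2 = 2209 <= 2233 < 2304 = 48^2, so 47 <= sqrt(2233) < 48.
floor(sqrt(2233)) = 47.

47
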